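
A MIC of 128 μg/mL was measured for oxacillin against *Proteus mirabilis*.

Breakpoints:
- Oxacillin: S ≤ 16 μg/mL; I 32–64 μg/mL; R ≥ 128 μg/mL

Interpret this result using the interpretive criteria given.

Oxacillin 128 μg/mL: ≥ 128 μg/mL — R

Resistant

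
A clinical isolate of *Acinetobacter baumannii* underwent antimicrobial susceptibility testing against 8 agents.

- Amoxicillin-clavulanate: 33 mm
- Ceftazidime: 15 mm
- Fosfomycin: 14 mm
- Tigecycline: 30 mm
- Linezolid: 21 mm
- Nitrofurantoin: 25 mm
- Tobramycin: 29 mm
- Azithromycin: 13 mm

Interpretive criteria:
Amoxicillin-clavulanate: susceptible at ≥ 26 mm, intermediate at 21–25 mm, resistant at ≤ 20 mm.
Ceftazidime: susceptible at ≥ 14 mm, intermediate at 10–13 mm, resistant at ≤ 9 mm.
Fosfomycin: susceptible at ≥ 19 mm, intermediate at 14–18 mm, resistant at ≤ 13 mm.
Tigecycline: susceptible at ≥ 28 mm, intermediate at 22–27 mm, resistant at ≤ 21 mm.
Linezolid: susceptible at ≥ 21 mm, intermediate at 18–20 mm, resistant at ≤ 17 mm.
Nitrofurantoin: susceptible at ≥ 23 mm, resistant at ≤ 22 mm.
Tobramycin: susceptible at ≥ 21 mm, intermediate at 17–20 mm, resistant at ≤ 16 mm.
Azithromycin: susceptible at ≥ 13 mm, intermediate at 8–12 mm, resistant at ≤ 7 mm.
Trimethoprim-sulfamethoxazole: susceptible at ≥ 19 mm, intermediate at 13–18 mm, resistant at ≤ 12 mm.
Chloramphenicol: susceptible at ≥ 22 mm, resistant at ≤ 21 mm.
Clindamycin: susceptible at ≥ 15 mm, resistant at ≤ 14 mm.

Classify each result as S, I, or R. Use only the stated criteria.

Amoxicillin-clavulanate (33 mm) ≥ 26 mm ⇒ S
Ceftazidime (15 mm) ≥ 14 mm — susceptible
Fosfomycin 14 mm: in 14–18 mm — Intermediate
Tigecycline (30 mm) ≥ 28 mm → S
Linezolid 21 mm: ≥ 21 mm → susceptible
Nitrofurantoin 25 mm: ≥ 23 mm ⇒ Susceptible
Tobramycin 29 mm: ≥ 21 mm → susceptible
Azithromycin (13 mm) ≥ 13 mm — Susceptible

S, S, I, S, S, S, S, S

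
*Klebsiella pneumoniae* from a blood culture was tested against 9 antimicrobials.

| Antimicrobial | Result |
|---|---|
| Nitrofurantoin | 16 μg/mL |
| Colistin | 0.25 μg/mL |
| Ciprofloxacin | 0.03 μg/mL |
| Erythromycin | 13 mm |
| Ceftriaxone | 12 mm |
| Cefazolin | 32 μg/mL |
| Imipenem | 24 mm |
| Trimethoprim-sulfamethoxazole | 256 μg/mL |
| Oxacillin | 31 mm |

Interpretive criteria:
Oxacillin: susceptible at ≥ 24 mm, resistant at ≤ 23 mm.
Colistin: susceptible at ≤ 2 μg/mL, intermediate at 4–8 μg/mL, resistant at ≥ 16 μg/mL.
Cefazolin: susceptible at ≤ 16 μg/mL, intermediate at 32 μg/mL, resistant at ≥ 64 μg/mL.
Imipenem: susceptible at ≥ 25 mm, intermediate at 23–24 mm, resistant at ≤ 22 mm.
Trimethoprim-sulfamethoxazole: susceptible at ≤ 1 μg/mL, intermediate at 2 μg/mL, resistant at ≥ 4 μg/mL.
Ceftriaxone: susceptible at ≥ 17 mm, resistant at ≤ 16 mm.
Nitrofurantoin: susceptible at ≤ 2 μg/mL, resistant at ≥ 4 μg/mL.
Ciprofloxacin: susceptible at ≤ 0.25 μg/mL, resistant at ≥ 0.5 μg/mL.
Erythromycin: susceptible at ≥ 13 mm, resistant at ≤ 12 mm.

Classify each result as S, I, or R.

R, S, S, S, R, I, I, R, S

Nitrofurantoin 16 μg/mL: ≥ 4 μg/mL — Resistant
Colistin: 0.25 μg/mL is ≤ 2 μg/mL → S
Ciprofloxacin (0.03 μg/mL) ≤ 0.25 μg/mL → susceptible
Erythromycin (13 mm) ≥ 13 mm ⇒ S
Ceftriaxone 12 mm: ≤ 16 mm — resistant
Cefazolin: 32 μg/mL is = 32 μg/mL — I
Imipenem: 24 mm is in 23–24 mm — intermediate
Trimethoprim-sulfamethoxazole: 256 μg/mL is ≥ 4 μg/mL ⇒ Resistant
Oxacillin: 31 mm is ≥ 24 mm → susceptible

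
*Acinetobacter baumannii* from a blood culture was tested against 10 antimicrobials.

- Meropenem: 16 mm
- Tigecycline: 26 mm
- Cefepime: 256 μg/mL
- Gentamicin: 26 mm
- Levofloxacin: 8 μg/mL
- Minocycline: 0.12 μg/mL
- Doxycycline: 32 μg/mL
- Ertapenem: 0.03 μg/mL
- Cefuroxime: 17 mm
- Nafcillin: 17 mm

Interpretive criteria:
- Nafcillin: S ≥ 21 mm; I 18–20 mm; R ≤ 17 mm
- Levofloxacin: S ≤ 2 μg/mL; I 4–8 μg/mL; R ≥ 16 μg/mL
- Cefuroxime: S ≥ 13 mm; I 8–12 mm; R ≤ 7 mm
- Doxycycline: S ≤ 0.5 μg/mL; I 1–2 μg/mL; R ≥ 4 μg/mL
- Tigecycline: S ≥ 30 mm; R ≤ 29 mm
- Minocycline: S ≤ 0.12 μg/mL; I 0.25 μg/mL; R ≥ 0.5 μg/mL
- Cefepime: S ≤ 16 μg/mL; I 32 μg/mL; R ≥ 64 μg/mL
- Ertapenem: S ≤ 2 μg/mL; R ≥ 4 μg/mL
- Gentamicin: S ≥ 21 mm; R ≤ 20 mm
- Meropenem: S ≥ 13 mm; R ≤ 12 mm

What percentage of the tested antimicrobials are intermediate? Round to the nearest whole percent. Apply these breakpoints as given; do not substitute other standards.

10%

Meropenem (16 mm) ≥ 13 mm → S
Tigecycline (26 mm) ≤ 29 mm ⇒ resistant
Cefepime (256 μg/mL) ≥ 64 μg/mL — Resistant
Gentamicin (26 mm) ≥ 21 mm — Susceptible
Levofloxacin (8 μg/mL) in 4–8 μg/mL → I
Minocycline 0.12 μg/mL: ≤ 0.12 μg/mL — susceptible
Doxycycline: 32 μg/mL is ≥ 4 μg/mL ⇒ R
Ertapenem (0.03 μg/mL) ≤ 2 μg/mL ⇒ S
Cefuroxime: 17 mm is ≥ 13 mm ⇒ susceptible
Nafcillin 17 mm: ≤ 17 mm → resistant
Intermediate: 1/10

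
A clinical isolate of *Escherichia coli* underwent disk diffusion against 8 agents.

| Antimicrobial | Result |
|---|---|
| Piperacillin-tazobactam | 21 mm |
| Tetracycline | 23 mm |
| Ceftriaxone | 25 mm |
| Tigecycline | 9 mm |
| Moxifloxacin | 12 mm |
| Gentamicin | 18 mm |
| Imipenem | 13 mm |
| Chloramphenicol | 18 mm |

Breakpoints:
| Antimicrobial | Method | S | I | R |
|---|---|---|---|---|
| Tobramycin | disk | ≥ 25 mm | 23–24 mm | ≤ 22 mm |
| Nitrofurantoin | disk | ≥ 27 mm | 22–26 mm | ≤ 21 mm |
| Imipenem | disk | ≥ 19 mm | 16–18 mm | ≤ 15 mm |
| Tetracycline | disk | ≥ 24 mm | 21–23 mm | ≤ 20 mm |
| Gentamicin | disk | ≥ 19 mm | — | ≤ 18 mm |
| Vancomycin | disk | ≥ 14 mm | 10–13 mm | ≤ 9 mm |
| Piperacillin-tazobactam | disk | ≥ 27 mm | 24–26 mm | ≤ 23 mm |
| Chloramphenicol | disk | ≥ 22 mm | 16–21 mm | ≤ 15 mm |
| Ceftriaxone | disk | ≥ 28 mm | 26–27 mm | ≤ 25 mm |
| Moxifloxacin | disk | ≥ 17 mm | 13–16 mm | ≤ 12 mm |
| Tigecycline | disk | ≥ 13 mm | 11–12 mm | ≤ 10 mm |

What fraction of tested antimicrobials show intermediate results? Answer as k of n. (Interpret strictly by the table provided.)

2 of 8

Piperacillin-tazobactam (21 mm) ≤ 23 mm — Resistant
Tetracycline 23 mm: in 21–23 mm ⇒ Intermediate
Ceftriaxone 25 mm: ≤ 25 mm → Resistant
Tigecycline: 9 mm is ≤ 10 mm ⇒ Resistant
Moxifloxacin (12 mm) ≤ 12 mm → resistant
Gentamicin (18 mm) ≤ 18 mm — resistant
Imipenem: 13 mm is ≤ 15 mm ⇒ Resistant
Chloramphenicol 18 mm: in 16–21 mm ⇒ intermediate
Intermediate: 2/8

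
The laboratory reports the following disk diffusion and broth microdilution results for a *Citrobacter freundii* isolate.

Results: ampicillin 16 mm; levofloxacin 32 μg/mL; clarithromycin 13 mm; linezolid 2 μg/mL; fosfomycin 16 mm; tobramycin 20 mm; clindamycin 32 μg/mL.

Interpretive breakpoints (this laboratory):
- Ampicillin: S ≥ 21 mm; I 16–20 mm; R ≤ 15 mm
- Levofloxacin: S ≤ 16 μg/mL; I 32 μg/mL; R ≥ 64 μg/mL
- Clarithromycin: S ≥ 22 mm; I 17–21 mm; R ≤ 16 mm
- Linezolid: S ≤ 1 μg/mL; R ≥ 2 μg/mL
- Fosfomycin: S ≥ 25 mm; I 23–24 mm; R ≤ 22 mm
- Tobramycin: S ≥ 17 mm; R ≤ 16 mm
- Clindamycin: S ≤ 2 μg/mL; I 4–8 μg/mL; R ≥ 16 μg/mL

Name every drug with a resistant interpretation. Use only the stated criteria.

clarithromycin, linezolid, fosfomycin, clindamycin

Ampicillin 16 mm: in 16–20 mm ⇒ Intermediate
Levofloxacin 32 μg/mL: = 32 μg/mL — intermediate
Clarithromycin (13 mm) ≤ 16 mm → Resistant
Linezolid: 2 μg/mL is ≥ 2 μg/mL — Resistant
Fosfomycin: 16 mm is ≤ 22 mm → R
Tobramycin (20 mm) ≥ 17 mm → susceptible
Clindamycin 32 μg/mL: ≥ 16 μg/mL → Resistant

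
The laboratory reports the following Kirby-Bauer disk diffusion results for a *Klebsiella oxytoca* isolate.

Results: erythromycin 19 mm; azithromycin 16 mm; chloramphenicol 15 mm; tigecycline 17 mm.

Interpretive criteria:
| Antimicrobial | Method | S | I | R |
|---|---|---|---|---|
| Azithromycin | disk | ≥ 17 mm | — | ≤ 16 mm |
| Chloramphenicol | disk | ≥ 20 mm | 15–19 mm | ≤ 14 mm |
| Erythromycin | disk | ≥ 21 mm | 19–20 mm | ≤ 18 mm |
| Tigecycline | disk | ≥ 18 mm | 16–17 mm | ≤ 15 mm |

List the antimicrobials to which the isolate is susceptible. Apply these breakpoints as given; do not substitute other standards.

Erythromycin: 19 mm is in 19–20 mm ⇒ Intermediate
Azithromycin 16 mm: ≤ 16 mm — R
Chloramphenicol (15 mm) in 15–19 mm — intermediate
Tigecycline (17 mm) in 16–17 mm ⇒ intermediate

none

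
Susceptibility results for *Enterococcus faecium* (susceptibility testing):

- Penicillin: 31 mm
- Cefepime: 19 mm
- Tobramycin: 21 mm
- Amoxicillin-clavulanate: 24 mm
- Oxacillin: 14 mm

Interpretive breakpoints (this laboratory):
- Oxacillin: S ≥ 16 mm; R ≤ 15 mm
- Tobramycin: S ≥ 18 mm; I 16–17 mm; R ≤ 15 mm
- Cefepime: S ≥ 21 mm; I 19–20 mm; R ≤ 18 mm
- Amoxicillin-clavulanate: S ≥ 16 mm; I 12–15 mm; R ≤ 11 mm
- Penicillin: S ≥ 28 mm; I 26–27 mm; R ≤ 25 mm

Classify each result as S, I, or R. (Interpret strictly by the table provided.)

Penicillin: 31 mm is ≥ 28 mm ⇒ Susceptible
Cefepime 19 mm: in 19–20 mm → Intermediate
Tobramycin 21 mm: ≥ 18 mm ⇒ S
Amoxicillin-clavulanate (24 mm) ≥ 16 mm → S
Oxacillin 14 mm: ≤ 15 mm ⇒ Resistant

S, I, S, S, R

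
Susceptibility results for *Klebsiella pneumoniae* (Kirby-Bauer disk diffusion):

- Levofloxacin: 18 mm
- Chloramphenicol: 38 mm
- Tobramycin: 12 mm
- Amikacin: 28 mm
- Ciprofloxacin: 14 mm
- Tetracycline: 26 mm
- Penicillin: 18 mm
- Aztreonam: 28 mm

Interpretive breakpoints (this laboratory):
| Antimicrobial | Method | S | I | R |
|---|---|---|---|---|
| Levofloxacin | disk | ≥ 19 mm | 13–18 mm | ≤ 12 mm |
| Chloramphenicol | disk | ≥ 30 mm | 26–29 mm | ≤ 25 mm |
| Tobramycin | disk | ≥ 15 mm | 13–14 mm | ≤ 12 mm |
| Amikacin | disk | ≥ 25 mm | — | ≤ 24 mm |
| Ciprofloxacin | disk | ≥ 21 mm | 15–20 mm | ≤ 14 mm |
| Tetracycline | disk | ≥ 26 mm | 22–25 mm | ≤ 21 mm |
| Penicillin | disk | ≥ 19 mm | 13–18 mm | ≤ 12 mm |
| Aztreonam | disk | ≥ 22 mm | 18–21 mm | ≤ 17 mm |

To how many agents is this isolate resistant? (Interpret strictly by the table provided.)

Levofloxacin (18 mm) in 13–18 mm → I
Chloramphenicol 38 mm: ≥ 30 mm → Susceptible
Tobramycin: 12 mm is ≤ 12 mm — Resistant
Amikacin 28 mm: ≥ 25 mm — S
Ciprofloxacin 14 mm: ≤ 14 mm — Resistant
Tetracycline (26 mm) ≥ 26 mm — susceptible
Penicillin: 18 mm is in 13–18 mm — I
Aztreonam 28 mm: ≥ 22 mm → Susceptible
Resistant: 2

2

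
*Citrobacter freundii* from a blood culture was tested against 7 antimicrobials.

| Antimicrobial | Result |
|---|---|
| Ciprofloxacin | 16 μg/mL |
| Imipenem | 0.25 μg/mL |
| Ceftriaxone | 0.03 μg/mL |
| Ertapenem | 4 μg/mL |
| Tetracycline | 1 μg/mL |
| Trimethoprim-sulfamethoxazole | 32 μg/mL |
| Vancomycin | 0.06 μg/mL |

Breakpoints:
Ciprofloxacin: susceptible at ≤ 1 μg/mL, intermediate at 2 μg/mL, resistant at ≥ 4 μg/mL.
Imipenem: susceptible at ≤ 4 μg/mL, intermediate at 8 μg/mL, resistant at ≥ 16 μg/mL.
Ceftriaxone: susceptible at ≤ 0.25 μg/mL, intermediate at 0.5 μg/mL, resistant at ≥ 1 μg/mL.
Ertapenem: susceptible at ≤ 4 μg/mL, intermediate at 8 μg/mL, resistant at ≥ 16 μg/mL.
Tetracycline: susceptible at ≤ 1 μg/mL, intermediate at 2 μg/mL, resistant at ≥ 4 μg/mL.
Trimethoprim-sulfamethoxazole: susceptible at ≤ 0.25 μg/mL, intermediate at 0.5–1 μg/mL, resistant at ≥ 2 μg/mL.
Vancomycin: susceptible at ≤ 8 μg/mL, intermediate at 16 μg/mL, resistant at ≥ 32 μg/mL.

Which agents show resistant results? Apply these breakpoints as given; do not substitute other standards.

Ciprofloxacin 16 μg/mL: ≥ 4 μg/mL ⇒ Resistant
Imipenem 0.25 μg/mL: ≤ 4 μg/mL ⇒ S
Ceftriaxone 0.03 μg/mL: ≤ 0.25 μg/mL — Susceptible
Ertapenem 4 μg/mL: ≤ 4 μg/mL — Susceptible
Tetracycline: 1 μg/mL is ≤ 1 μg/mL → S
Trimethoprim-sulfamethoxazole (32 μg/mL) ≥ 2 μg/mL → Resistant
Vancomycin (0.06 μg/mL) ≤ 8 μg/mL ⇒ susceptible

ciprofloxacin, trimethoprim-sulfamethoxazole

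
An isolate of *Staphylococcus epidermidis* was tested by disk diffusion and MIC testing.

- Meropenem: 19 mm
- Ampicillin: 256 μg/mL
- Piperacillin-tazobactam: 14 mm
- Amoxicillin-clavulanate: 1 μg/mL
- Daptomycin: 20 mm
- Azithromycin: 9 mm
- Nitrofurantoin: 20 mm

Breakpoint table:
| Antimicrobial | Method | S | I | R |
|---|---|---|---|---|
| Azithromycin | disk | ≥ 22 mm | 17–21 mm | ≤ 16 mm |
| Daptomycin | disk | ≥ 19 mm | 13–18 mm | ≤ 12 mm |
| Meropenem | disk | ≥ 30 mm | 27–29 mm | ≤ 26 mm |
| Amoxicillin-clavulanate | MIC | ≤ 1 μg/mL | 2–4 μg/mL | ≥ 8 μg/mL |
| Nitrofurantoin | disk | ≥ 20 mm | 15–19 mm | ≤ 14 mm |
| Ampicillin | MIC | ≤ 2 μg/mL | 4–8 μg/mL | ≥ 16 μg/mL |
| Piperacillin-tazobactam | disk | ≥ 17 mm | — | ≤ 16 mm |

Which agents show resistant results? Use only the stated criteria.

meropenem, ampicillin, piperacillin-tazobactam, azithromycin

Meropenem (19 mm) ≤ 26 mm → Resistant
Ampicillin: 256 μg/mL is ≥ 16 μg/mL — resistant
Piperacillin-tazobactam: 14 mm is ≤ 16 mm → Resistant
Amoxicillin-clavulanate: 1 μg/mL is ≤ 1 μg/mL — susceptible
Daptomycin 20 mm: ≥ 19 mm → susceptible
Azithromycin (9 mm) ≤ 16 mm — resistant
Nitrofurantoin (20 mm) ≥ 20 mm → susceptible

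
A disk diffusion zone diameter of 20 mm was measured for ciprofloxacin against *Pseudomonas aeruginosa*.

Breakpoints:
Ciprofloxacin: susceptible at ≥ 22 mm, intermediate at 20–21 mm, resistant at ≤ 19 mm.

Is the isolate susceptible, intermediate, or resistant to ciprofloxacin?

I

Ciprofloxacin (20 mm) in 20–21 mm → I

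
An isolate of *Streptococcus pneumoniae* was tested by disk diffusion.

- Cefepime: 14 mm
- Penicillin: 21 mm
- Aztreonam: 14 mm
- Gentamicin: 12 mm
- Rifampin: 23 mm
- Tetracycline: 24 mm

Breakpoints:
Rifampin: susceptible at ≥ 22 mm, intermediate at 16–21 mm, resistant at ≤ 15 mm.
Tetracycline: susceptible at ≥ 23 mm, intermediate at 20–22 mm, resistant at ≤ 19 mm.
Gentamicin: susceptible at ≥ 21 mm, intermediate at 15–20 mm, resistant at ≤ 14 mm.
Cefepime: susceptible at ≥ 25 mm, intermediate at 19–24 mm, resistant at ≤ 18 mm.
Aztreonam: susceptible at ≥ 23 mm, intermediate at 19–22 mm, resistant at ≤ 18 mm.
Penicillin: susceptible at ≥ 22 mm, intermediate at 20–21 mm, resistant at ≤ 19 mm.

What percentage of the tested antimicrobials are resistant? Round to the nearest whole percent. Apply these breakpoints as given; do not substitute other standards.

50%

Cefepime 14 mm: ≤ 18 mm ⇒ resistant
Penicillin (21 mm) in 20–21 mm ⇒ Intermediate
Aztreonam: 14 mm is ≤ 18 mm → Resistant
Gentamicin 12 mm: ≤ 14 mm → Resistant
Rifampin (23 mm) ≥ 22 mm → S
Tetracycline 24 mm: ≥ 23 mm — S
Resistant: 3/6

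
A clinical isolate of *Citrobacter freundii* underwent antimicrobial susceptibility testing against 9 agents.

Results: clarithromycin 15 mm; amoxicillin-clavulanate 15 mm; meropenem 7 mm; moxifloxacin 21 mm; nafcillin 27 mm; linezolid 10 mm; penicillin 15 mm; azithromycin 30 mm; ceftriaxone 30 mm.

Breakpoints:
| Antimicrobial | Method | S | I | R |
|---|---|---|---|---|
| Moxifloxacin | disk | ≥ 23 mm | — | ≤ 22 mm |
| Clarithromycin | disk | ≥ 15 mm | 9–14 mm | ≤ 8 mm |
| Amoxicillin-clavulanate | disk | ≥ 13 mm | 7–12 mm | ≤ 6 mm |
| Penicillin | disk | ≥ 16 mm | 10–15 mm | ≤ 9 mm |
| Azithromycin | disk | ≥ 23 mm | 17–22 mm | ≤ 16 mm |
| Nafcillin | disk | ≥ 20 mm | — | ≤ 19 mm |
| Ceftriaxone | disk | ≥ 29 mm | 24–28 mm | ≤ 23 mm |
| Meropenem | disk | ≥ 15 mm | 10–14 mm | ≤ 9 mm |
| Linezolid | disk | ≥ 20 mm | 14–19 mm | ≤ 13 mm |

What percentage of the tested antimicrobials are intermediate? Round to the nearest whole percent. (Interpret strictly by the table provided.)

Clarithromycin (15 mm) ≥ 15 mm — Susceptible
Amoxicillin-clavulanate 15 mm: ≥ 13 mm → Susceptible
Meropenem 7 mm: ≤ 9 mm ⇒ Resistant
Moxifloxacin: 21 mm is ≤ 22 mm ⇒ R
Nafcillin 27 mm: ≥ 20 mm → Susceptible
Linezolid 10 mm: ≤ 13 mm — R
Penicillin 15 mm: in 10–15 mm → intermediate
Azithromycin 30 mm: ≥ 23 mm → Susceptible
Ceftriaxone: 30 mm is ≥ 29 mm → susceptible
Intermediate: 1/9

11%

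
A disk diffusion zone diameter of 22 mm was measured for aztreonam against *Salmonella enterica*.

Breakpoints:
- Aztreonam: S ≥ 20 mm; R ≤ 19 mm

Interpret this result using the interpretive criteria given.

Susceptible

Aztreonam: 22 mm is ≥ 20 mm — S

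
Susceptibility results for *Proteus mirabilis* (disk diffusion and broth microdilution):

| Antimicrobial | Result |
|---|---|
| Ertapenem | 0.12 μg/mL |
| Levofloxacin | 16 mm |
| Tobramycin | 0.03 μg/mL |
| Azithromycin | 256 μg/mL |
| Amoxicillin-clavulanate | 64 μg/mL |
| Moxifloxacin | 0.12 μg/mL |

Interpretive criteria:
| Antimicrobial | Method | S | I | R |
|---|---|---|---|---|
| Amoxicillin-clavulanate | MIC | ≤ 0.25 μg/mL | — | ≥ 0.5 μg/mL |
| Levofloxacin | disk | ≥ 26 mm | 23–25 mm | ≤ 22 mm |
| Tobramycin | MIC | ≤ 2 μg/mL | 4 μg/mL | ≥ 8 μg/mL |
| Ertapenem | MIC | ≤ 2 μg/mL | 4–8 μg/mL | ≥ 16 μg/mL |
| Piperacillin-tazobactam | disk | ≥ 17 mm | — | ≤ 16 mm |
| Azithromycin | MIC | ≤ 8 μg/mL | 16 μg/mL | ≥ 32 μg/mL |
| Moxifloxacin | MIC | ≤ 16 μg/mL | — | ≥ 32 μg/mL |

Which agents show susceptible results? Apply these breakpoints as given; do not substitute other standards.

Ertapenem (0.12 μg/mL) ≤ 2 μg/mL ⇒ S
Levofloxacin 16 mm: ≤ 22 mm → resistant
Tobramycin: 0.03 μg/mL is ≤ 2 μg/mL — susceptible
Azithromycin 256 μg/mL: ≥ 32 μg/mL — R
Amoxicillin-clavulanate (64 μg/mL) ≥ 0.5 μg/mL — Resistant
Moxifloxacin (0.12 μg/mL) ≤ 16 μg/mL ⇒ S

ertapenem, tobramycin, moxifloxacin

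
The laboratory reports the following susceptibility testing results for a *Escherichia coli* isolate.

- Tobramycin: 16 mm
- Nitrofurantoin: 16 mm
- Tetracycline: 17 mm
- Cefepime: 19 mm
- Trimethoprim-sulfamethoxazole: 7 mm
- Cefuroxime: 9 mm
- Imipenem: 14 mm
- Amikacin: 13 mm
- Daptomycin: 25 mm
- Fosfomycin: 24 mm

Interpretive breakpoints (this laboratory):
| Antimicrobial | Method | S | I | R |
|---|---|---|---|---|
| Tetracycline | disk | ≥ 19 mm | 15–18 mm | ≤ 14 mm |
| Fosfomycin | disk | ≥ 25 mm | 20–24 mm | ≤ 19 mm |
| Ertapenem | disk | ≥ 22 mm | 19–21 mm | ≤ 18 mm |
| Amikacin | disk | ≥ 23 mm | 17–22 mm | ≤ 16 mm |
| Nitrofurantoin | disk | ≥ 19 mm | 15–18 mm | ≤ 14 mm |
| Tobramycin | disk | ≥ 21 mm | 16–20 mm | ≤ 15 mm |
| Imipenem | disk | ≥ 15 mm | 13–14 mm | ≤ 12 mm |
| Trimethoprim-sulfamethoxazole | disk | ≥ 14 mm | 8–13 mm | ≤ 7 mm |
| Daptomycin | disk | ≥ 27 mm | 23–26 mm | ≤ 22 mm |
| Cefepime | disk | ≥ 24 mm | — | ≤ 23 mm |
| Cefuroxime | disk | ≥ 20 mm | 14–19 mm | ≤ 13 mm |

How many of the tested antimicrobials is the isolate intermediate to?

Tobramycin: 16 mm is in 16–20 mm → Intermediate
Nitrofurantoin: 16 mm is in 15–18 mm → I
Tetracycline: 17 mm is in 15–18 mm ⇒ intermediate
Cefepime: 19 mm is ≤ 23 mm → resistant
Trimethoprim-sulfamethoxazole: 7 mm is ≤ 7 mm ⇒ Resistant
Cefuroxime 9 mm: ≤ 13 mm — Resistant
Imipenem: 14 mm is in 13–14 mm ⇒ intermediate
Amikacin: 13 mm is ≤ 16 mm ⇒ resistant
Daptomycin: 25 mm is in 23–26 mm ⇒ I
Fosfomycin 24 mm: in 20–24 mm — intermediate
Intermediate: 6

6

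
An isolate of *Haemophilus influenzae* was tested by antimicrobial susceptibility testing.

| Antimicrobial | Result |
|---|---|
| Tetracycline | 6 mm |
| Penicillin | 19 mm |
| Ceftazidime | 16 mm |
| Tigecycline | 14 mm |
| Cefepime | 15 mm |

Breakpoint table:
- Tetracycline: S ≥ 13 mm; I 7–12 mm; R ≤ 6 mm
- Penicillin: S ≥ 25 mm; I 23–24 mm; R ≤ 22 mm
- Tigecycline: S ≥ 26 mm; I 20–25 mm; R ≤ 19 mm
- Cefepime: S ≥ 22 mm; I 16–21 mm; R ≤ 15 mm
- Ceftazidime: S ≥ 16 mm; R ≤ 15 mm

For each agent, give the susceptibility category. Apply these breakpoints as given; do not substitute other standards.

Tetracycline 6 mm: ≤ 6 mm → Resistant
Penicillin (19 mm) ≤ 22 mm — Resistant
Ceftazidime (16 mm) ≥ 16 mm → S
Tigecycline 14 mm: ≤ 19 mm — Resistant
Cefepime 15 mm: ≤ 15 mm — Resistant

R, R, S, R, R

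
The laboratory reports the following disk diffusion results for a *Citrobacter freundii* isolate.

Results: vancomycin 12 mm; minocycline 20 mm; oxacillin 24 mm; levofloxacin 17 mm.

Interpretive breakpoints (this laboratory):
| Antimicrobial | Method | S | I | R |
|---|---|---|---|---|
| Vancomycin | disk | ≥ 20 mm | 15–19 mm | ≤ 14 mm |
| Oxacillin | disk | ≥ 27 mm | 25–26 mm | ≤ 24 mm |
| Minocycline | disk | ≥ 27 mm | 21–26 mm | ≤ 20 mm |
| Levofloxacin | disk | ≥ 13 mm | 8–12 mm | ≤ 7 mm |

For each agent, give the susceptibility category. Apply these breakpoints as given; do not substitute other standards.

Vancomycin 12 mm: ≤ 14 mm — R
Minocycline: 20 mm is ≤ 20 mm ⇒ resistant
Oxacillin 24 mm: ≤ 24 mm ⇒ Resistant
Levofloxacin (17 mm) ≥ 13 mm → S

R, R, R, S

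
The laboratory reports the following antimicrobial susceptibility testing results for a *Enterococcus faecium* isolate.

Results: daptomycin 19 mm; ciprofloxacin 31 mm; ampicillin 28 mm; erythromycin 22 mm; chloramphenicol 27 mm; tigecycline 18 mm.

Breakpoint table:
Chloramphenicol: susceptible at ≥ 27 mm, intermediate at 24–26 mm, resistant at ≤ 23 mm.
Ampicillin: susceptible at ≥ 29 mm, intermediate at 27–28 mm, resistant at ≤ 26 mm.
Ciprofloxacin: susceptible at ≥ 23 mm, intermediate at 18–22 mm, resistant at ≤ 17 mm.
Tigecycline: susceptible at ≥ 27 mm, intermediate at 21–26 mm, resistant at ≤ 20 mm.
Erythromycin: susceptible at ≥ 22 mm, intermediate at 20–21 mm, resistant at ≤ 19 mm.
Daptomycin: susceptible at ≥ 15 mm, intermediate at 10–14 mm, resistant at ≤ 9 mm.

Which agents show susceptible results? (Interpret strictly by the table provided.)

daptomycin, ciprofloxacin, erythromycin, chloramphenicol

Daptomycin: 19 mm is ≥ 15 mm → Susceptible
Ciprofloxacin: 31 mm is ≥ 23 mm ⇒ Susceptible
Ampicillin: 28 mm is in 27–28 mm ⇒ intermediate
Erythromycin (22 mm) ≥ 22 mm ⇒ Susceptible
Chloramphenicol: 27 mm is ≥ 27 mm — susceptible
Tigecycline: 18 mm is ≤ 20 mm ⇒ R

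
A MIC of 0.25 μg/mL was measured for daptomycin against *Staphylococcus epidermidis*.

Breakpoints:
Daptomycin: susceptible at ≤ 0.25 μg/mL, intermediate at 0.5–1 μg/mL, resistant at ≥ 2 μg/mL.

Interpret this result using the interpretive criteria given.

Susceptible

Daptomycin (0.25 μg/mL) ≤ 0.25 μg/mL → S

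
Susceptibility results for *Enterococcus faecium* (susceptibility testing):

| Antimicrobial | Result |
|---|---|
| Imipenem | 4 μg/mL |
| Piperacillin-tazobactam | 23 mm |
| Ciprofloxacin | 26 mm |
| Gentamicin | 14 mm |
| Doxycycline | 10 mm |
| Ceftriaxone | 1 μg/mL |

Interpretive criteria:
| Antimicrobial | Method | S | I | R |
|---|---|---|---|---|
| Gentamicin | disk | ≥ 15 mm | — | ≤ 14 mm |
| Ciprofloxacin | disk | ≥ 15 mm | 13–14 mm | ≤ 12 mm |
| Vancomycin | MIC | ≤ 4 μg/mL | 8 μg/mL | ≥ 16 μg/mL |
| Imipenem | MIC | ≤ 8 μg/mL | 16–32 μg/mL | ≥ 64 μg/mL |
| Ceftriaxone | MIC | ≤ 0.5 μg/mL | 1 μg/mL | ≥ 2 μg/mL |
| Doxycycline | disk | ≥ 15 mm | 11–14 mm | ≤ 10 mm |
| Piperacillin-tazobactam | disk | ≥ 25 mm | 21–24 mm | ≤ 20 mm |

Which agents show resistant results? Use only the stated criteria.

Imipenem 4 μg/mL: ≤ 8 μg/mL ⇒ susceptible
Piperacillin-tazobactam 23 mm: in 21–24 mm — intermediate
Ciprofloxacin (26 mm) ≥ 15 mm ⇒ S
Gentamicin 14 mm: ≤ 14 mm ⇒ Resistant
Doxycycline 10 mm: ≤ 10 mm — R
Ceftriaxone: 1 μg/mL is = 1 μg/mL — I

gentamicin, doxycycline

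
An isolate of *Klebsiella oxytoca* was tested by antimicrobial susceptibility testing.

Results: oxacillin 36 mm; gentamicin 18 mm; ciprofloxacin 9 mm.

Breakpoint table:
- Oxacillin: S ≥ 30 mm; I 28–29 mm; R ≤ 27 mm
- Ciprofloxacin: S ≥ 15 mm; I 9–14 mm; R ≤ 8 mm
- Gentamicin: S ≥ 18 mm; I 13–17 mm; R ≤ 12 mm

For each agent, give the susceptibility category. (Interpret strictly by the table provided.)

Oxacillin 36 mm: ≥ 30 mm ⇒ susceptible
Gentamicin (18 mm) ≥ 18 mm ⇒ Susceptible
Ciprofloxacin: 9 mm is in 9–14 mm — intermediate

S, S, I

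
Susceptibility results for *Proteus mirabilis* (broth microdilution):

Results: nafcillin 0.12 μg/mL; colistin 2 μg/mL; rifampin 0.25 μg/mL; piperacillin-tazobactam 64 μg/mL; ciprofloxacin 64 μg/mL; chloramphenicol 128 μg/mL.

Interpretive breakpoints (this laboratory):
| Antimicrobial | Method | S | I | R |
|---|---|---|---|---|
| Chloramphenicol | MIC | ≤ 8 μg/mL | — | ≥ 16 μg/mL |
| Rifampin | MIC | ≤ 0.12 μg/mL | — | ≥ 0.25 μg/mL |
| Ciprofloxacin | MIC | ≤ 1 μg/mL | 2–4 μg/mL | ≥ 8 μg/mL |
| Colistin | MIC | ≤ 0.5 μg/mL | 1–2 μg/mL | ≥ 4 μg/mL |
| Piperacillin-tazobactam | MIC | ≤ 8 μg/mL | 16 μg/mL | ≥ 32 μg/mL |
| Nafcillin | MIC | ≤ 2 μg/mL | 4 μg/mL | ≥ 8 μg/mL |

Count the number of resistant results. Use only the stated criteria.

Nafcillin 0.12 μg/mL: ≤ 2 μg/mL — Susceptible
Colistin 2 μg/mL: in 1–2 μg/mL ⇒ I
Rifampin (0.25 μg/mL) ≥ 0.25 μg/mL → resistant
Piperacillin-tazobactam: 64 μg/mL is ≥ 32 μg/mL — Resistant
Ciprofloxacin (64 μg/mL) ≥ 8 μg/mL — R
Chloramphenicol: 128 μg/mL is ≥ 16 μg/mL ⇒ R
Resistant: 4

4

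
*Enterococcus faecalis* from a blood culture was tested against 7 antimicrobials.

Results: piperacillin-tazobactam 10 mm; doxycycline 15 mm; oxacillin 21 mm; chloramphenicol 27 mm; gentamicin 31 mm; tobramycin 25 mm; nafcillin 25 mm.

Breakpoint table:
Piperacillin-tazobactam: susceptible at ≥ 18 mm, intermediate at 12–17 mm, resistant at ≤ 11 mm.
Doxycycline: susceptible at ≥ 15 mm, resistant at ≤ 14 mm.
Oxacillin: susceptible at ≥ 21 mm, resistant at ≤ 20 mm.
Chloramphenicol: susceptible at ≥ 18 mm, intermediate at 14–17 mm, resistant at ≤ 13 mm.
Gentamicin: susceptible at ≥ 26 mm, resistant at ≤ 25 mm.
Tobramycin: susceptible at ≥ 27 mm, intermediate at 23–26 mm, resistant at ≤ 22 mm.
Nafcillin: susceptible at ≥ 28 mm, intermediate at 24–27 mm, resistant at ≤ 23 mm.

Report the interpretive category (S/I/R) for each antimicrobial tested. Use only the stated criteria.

Piperacillin-tazobactam (10 mm) ≤ 11 mm ⇒ R
Doxycycline (15 mm) ≥ 15 mm → susceptible
Oxacillin: 21 mm is ≥ 21 mm ⇒ S
Chloramphenicol 27 mm: ≥ 18 mm → Susceptible
Gentamicin 31 mm: ≥ 26 mm ⇒ S
Tobramycin: 25 mm is in 23–26 mm → I
Nafcillin 25 mm: in 24–27 mm ⇒ intermediate

R, S, S, S, S, I, I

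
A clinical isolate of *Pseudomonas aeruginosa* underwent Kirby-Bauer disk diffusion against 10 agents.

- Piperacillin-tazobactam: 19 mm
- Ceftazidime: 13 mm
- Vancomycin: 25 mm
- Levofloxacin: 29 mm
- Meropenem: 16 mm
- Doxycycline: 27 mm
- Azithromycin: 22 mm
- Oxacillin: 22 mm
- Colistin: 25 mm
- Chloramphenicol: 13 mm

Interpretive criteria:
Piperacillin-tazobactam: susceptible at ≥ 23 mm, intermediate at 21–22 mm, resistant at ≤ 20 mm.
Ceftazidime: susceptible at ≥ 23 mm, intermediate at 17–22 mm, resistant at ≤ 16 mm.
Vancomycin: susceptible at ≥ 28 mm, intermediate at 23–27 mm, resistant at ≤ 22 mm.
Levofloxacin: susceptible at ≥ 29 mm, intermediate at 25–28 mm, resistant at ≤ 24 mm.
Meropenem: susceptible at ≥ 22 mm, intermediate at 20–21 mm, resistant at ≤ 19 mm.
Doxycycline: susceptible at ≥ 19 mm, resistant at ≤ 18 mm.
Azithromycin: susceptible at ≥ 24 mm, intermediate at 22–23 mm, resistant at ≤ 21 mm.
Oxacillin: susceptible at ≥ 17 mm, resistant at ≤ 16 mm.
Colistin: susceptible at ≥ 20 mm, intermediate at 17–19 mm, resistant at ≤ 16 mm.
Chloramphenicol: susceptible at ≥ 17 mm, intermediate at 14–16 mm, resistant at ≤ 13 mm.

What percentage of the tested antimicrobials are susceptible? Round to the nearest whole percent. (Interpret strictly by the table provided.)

40%

Piperacillin-tazobactam: 19 mm is ≤ 20 mm ⇒ resistant
Ceftazidime: 13 mm is ≤ 16 mm → Resistant
Vancomycin: 25 mm is in 23–27 mm — intermediate
Levofloxacin (29 mm) ≥ 29 mm → S
Meropenem 16 mm: ≤ 19 mm ⇒ R
Doxycycline: 27 mm is ≥ 19 mm — Susceptible
Azithromycin (22 mm) in 22–23 mm → I
Oxacillin: 22 mm is ≥ 17 mm → S
Colistin 25 mm: ≥ 20 mm → susceptible
Chloramphenicol: 13 mm is ≤ 13 mm → R
Susceptible: 4/10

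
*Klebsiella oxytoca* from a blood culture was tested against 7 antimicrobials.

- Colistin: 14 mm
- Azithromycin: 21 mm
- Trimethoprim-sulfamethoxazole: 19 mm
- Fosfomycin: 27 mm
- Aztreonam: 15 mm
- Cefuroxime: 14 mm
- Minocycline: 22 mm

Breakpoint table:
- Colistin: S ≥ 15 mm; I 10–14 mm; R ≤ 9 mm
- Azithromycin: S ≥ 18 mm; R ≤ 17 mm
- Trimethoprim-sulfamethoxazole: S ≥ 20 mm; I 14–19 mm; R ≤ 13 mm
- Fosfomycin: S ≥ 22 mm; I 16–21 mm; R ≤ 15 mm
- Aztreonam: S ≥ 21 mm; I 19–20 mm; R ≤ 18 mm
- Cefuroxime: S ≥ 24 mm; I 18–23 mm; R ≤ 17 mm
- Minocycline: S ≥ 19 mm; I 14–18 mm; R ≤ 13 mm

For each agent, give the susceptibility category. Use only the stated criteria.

Colistin: 14 mm is in 10–14 mm → I
Azithromycin (21 mm) ≥ 18 mm — Susceptible
Trimethoprim-sulfamethoxazole (19 mm) in 14–19 mm ⇒ I
Fosfomycin (27 mm) ≥ 22 mm → susceptible
Aztreonam 15 mm: ≤ 18 mm ⇒ R
Cefuroxime 14 mm: ≤ 17 mm — Resistant
Minocycline: 22 mm is ≥ 19 mm ⇒ Susceptible

I, S, I, S, R, R, S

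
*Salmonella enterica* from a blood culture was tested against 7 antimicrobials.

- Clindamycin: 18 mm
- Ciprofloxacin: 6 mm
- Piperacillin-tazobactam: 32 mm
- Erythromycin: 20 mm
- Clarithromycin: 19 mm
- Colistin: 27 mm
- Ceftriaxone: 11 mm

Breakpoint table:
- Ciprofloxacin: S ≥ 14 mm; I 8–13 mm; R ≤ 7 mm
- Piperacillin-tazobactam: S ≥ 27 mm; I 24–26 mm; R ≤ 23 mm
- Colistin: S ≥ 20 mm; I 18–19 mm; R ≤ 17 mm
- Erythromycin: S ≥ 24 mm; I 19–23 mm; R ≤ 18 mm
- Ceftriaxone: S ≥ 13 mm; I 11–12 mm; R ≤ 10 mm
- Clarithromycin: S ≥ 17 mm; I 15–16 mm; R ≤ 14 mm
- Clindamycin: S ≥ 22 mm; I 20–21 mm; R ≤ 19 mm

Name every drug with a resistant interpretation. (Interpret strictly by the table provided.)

clindamycin, ciprofloxacin

Clindamycin (18 mm) ≤ 19 mm ⇒ Resistant
Ciprofloxacin 6 mm: ≤ 7 mm ⇒ resistant
Piperacillin-tazobactam: 32 mm is ≥ 27 mm ⇒ S
Erythromycin 20 mm: in 19–23 mm — I
Clarithromycin 19 mm: ≥ 17 mm — S
Colistin (27 mm) ≥ 20 mm — Susceptible
Ceftriaxone (11 mm) in 11–12 mm → I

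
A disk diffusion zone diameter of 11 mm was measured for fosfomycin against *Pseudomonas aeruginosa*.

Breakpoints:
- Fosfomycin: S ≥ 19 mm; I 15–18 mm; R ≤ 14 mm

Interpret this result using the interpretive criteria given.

R

Fosfomycin: 11 mm is ≤ 14 mm ⇒ R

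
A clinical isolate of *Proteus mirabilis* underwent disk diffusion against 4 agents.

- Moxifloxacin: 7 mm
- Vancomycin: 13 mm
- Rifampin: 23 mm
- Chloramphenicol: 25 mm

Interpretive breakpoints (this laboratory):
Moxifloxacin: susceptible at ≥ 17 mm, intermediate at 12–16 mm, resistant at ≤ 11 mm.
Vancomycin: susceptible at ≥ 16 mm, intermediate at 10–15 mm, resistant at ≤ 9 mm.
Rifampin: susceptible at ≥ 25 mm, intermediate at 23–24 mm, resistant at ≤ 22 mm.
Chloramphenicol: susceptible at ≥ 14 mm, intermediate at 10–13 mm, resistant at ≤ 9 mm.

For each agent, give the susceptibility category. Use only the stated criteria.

R, I, I, S

Moxifloxacin (7 mm) ≤ 11 mm → R
Vancomycin (13 mm) in 10–15 mm ⇒ Intermediate
Rifampin: 23 mm is in 23–24 mm — I
Chloramphenicol: 25 mm is ≥ 14 mm → Susceptible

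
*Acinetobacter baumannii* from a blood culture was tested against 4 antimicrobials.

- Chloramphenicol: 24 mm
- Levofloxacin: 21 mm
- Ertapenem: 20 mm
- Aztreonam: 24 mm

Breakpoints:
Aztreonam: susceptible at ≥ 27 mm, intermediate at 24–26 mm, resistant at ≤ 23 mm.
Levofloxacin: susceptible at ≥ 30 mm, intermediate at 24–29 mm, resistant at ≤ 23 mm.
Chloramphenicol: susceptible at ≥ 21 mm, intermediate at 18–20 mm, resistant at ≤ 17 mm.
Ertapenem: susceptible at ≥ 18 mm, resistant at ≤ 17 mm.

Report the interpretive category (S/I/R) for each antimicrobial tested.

S, R, S, I

Chloramphenicol 24 mm: ≥ 21 mm ⇒ Susceptible
Levofloxacin: 21 mm is ≤ 23 mm — resistant
Ertapenem 20 mm: ≥ 18 mm → susceptible
Aztreonam: 24 mm is in 24–26 mm → Intermediate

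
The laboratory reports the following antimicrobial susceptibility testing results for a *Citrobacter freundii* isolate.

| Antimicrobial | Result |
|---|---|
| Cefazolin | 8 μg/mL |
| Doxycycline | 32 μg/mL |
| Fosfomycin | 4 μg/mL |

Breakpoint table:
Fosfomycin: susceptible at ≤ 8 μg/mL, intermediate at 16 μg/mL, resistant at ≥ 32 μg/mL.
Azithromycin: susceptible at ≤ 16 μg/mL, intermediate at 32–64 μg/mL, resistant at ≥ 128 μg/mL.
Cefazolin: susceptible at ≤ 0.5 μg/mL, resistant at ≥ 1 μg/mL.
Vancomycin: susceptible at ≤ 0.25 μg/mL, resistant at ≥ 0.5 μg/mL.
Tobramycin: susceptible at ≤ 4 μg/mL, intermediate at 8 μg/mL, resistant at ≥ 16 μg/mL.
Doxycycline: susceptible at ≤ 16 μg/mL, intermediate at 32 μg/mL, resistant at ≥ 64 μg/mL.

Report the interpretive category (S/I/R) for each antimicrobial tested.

R, I, S

Cefazolin: 8 μg/mL is ≥ 1 μg/mL — R
Doxycycline: 32 μg/mL is = 32 μg/mL → intermediate
Fosfomycin 4 μg/mL: ≤ 8 μg/mL — Susceptible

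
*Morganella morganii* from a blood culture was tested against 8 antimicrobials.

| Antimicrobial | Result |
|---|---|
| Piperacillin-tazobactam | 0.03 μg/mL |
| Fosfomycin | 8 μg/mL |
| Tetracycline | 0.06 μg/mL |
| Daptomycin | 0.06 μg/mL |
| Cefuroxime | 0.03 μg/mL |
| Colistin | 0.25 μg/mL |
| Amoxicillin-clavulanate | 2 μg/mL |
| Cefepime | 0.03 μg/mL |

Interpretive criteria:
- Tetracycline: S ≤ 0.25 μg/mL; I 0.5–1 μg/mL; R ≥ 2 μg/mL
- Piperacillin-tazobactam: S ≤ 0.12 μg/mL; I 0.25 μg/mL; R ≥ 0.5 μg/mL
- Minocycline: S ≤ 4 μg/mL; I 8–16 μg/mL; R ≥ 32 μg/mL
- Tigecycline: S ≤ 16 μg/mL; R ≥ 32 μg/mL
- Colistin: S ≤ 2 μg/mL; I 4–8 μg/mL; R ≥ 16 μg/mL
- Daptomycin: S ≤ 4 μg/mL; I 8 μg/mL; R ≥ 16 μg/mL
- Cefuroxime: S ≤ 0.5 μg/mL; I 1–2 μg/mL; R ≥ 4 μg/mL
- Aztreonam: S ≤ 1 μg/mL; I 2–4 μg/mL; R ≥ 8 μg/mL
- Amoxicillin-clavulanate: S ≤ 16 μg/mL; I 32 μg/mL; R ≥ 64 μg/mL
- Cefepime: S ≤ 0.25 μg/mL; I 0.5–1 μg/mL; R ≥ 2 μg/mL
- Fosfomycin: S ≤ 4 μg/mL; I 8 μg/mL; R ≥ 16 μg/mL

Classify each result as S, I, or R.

Piperacillin-tazobactam (0.03 μg/mL) ≤ 0.12 μg/mL → susceptible
Fosfomycin 8 μg/mL: = 8 μg/mL — intermediate
Tetracycline (0.06 μg/mL) ≤ 0.25 μg/mL ⇒ Susceptible
Daptomycin: 0.06 μg/mL is ≤ 4 μg/mL → Susceptible
Cefuroxime 0.03 μg/mL: ≤ 0.5 μg/mL — susceptible
Colistin 0.25 μg/mL: ≤ 2 μg/mL ⇒ S
Amoxicillin-clavulanate 2 μg/mL: ≤ 16 μg/mL → susceptible
Cefepime 0.03 μg/mL: ≤ 0.25 μg/mL — S

S, I, S, S, S, S, S, S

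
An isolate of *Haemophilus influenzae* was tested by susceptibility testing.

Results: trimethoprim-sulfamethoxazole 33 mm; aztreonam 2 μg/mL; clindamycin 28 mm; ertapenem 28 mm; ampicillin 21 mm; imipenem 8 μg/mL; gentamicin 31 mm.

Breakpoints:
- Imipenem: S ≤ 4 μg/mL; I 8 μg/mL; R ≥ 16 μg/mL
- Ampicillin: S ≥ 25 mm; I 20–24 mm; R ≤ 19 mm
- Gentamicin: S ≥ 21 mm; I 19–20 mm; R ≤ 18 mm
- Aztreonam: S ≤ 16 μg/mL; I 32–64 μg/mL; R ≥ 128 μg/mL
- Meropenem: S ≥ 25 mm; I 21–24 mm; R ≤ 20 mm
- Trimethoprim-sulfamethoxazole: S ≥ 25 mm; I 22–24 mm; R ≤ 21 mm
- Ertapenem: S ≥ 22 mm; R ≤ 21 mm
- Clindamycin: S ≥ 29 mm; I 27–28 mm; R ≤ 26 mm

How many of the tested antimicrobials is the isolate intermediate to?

Trimethoprim-sulfamethoxazole (33 mm) ≥ 25 mm → susceptible
Aztreonam 2 μg/mL: ≤ 16 μg/mL → susceptible
Clindamycin (28 mm) in 27–28 mm → I
Ertapenem (28 mm) ≥ 22 mm — S
Ampicillin 21 mm: in 20–24 mm — I
Imipenem (8 μg/mL) = 8 μg/mL → Intermediate
Gentamicin 31 mm: ≥ 21 mm ⇒ S
Intermediate: 3

3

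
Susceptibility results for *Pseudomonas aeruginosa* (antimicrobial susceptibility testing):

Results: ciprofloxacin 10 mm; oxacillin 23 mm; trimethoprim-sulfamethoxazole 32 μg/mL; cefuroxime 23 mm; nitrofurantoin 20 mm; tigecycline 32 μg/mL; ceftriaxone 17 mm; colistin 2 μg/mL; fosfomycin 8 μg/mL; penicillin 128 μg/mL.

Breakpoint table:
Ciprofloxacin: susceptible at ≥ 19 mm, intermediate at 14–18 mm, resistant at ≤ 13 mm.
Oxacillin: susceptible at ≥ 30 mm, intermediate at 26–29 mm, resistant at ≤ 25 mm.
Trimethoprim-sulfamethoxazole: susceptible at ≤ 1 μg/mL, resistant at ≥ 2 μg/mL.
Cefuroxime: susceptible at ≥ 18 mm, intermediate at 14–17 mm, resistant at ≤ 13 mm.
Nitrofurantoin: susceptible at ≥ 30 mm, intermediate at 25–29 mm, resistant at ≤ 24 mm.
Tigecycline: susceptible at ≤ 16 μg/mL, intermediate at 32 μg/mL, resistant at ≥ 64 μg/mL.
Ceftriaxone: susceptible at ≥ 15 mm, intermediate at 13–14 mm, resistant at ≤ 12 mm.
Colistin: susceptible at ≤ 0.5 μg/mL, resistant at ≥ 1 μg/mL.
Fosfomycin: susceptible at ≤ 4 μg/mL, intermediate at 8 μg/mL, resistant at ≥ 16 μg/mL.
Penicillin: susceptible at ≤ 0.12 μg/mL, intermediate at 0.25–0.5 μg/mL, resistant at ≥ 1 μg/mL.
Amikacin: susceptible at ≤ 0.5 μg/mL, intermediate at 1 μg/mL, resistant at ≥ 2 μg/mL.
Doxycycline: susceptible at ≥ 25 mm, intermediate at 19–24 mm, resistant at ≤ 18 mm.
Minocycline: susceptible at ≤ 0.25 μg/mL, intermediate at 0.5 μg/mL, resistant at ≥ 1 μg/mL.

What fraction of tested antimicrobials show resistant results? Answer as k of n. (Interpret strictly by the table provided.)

Ciprofloxacin 10 mm: ≤ 13 mm → R
Oxacillin 23 mm: ≤ 25 mm → R
Trimethoprim-sulfamethoxazole (32 μg/mL) ≥ 2 μg/mL — resistant
Cefuroxime (23 mm) ≥ 18 mm — S
Nitrofurantoin: 20 mm is ≤ 24 mm → Resistant
Tigecycline 32 μg/mL: = 32 μg/mL ⇒ I
Ceftriaxone 17 mm: ≥ 15 mm → susceptible
Colistin: 2 μg/mL is ≥ 1 μg/mL → R
Fosfomycin 8 μg/mL: = 8 μg/mL — intermediate
Penicillin: 128 μg/mL is ≥ 1 μg/mL → R
Resistant: 6/10

6 of 10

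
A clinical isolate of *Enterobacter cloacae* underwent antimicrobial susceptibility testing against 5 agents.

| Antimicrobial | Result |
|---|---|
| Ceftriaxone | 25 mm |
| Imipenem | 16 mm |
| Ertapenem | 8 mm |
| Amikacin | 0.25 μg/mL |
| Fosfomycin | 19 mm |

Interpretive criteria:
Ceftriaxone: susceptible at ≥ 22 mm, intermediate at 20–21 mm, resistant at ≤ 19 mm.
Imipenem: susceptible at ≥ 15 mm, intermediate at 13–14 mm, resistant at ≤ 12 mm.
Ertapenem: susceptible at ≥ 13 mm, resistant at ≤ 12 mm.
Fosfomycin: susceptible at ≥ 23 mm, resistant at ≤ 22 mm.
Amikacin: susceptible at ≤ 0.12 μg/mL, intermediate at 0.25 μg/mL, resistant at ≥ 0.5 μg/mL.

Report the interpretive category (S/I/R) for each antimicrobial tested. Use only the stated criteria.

Ceftriaxone 25 mm: ≥ 22 mm → Susceptible
Imipenem 16 mm: ≥ 15 mm → Susceptible
Ertapenem 8 mm: ≤ 12 mm — R
Amikacin: 0.25 μg/mL is = 0.25 μg/mL ⇒ Intermediate
Fosfomycin (19 mm) ≤ 22 mm → resistant

S, S, R, I, R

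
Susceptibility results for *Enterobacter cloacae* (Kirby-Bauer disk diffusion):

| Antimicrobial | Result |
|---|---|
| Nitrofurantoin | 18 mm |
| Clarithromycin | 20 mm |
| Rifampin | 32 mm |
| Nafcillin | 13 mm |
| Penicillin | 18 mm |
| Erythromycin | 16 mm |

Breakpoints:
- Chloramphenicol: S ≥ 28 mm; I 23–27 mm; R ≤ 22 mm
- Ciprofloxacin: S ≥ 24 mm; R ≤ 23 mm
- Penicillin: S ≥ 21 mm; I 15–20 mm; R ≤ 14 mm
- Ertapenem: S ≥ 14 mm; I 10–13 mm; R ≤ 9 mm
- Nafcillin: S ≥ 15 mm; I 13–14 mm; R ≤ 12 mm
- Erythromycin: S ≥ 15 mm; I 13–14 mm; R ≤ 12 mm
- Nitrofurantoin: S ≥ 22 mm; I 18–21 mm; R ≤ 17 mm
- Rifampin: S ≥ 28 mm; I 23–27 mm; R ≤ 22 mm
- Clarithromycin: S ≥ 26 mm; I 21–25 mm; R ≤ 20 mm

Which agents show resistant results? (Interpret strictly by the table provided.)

Nitrofurantoin (18 mm) in 18–21 mm → Intermediate
Clarithromycin (20 mm) ≤ 20 mm — R
Rifampin: 32 mm is ≥ 28 mm → susceptible
Nafcillin: 13 mm is in 13–14 mm — I
Penicillin 18 mm: in 15–20 mm — Intermediate
Erythromycin (16 mm) ≥ 15 mm ⇒ Susceptible

clarithromycin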